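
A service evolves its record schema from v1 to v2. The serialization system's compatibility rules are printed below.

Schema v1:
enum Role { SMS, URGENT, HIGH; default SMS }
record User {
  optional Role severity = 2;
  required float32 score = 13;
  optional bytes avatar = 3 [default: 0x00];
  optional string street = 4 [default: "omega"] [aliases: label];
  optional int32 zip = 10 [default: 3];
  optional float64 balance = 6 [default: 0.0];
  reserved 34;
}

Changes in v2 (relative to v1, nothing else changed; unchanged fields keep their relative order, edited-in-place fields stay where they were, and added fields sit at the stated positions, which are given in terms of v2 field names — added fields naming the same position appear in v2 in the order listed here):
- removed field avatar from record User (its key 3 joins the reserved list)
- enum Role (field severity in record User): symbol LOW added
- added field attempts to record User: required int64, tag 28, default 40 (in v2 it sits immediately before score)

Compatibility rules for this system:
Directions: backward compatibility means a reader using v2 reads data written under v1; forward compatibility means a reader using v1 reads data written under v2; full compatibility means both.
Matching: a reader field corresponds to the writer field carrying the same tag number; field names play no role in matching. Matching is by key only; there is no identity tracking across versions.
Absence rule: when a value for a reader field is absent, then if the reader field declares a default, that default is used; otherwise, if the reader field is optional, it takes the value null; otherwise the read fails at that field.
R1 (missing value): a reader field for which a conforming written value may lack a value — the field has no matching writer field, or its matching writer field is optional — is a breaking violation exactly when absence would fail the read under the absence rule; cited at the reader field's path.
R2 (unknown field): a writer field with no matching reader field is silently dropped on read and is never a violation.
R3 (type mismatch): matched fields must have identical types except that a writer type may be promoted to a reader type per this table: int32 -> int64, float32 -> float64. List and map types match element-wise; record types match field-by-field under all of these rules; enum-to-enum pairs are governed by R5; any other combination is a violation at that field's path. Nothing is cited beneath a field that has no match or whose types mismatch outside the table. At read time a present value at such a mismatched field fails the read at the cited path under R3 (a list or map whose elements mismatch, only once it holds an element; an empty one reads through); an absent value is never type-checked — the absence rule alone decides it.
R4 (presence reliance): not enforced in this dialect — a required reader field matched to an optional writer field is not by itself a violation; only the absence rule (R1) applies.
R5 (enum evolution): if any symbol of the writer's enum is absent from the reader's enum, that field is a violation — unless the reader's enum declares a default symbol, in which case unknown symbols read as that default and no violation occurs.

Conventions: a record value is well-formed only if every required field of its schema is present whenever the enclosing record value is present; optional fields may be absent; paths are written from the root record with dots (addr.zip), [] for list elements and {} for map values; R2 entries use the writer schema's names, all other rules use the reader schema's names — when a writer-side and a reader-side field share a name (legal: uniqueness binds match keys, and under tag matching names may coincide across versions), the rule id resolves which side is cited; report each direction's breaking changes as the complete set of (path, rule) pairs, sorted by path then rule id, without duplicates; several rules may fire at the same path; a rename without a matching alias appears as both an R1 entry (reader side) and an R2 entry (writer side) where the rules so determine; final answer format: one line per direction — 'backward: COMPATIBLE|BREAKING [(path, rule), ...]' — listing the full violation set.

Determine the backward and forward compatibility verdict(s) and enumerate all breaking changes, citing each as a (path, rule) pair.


backward: COMPATIBLE []; forward: COMPATIBLE []

in User below, arrows point writer -> reader
checking backward for User: reader v2 against writer v1:
  severity <- severity (Role -> Role, writer optional)
  attempts has no writer counterpart
  score <- score (float32 -> float32, writer required)
  street <- street (string -> string, writer optional)
  zip <- zip (int32 -> int32, writer optional)
  balance <- balance (float64 -> float64, writer optional)
  avatar (writer side), unknown to reader
  nothing fires on User: backward is COMPATIBLE
checking forward for User: reader v1 against writer v2:
  severity <- severity (Role -> Role, writer optional)
  score <- score (float32 -> float32, writer required)
  avatar has no writer counterpart
  street <- street (string -> string, writer optional)
  zip <- zip (int32 -> int32, writer optional)
  balance <- balance (float64 -> float64, writer optional)
  attempts (writer side), unknown to reader
  nothing fires on User: forward is COMPATIBLE


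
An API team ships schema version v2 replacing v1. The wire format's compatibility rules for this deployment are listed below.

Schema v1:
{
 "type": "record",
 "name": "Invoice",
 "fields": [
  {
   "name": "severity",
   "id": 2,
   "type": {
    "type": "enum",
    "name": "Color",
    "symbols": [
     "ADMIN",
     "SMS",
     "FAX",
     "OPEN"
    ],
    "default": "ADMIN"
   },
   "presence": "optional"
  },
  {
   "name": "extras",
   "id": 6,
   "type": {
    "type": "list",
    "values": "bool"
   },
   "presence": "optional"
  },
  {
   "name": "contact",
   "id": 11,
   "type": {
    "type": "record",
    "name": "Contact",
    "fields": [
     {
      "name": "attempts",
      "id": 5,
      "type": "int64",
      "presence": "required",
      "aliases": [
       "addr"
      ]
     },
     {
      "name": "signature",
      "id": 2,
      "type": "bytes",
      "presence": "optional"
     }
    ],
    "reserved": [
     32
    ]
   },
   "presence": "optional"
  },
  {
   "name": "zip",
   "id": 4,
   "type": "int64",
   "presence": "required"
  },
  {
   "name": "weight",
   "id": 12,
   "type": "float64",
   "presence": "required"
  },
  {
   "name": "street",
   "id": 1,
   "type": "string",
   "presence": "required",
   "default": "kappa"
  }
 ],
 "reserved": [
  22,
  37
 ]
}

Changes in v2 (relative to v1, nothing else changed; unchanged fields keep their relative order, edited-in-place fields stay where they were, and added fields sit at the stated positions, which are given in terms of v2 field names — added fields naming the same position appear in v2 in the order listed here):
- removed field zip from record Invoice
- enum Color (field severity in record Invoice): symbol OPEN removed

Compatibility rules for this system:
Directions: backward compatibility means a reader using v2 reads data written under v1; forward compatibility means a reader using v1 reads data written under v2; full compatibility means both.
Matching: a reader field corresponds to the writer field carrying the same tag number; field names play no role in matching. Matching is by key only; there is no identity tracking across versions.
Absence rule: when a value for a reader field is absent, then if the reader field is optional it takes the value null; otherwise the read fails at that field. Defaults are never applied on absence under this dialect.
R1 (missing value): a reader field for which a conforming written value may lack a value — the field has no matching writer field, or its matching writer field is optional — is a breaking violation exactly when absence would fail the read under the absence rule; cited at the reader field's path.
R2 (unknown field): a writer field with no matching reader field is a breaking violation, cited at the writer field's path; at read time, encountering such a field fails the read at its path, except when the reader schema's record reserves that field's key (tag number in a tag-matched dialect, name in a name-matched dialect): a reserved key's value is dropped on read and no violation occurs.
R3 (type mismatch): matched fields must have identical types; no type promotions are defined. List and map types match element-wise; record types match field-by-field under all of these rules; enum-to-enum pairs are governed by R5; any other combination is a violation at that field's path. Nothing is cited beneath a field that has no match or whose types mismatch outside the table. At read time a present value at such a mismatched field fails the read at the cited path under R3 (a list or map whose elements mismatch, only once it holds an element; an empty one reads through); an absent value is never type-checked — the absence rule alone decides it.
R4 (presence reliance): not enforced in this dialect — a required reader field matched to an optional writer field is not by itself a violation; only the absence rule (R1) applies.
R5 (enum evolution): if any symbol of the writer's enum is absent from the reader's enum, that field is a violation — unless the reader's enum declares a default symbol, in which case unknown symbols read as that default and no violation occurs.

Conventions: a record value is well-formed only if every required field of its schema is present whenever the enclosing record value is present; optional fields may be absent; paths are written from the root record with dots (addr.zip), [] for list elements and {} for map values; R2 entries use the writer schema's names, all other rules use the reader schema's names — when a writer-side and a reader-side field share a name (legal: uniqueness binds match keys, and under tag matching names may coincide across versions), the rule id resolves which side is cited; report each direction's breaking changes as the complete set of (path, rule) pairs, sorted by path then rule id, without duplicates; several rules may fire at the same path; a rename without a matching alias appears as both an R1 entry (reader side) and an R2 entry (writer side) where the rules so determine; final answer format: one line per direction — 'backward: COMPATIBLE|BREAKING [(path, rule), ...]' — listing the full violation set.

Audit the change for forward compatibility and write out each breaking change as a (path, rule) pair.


the writer's type comes first in each Invoice pair
forward on Invoice — v1 reading data written by v2:
  Color -> Color, writer optional: severity aligns to severity
  list<bool> -> list<bool>, writer optional: extras aligns to extras
  Contact -> Contact, writer optional: contact aligns to contact
  zip: no writer-side match
  float64 -> float64, writer required: weight aligns to weight
  string -> string, writer required: street aligns to street
  int64 -> int64, writer required: contact.attempts aligns to contact.attempts
  bytes -> bytes, writer optional: contact.signature aligns to contact.signature
  violation R1 at zip
  => 1 violation(s): forward is BREAKING for Invoice
the other Invoice changes do not affect what is asked:
  enum Color (field severity in record Invoice): symbol OPEN removed -> triggers nothing under Invoice's printed rules — same verdict

forward: BREAKING [(zip, R1)]


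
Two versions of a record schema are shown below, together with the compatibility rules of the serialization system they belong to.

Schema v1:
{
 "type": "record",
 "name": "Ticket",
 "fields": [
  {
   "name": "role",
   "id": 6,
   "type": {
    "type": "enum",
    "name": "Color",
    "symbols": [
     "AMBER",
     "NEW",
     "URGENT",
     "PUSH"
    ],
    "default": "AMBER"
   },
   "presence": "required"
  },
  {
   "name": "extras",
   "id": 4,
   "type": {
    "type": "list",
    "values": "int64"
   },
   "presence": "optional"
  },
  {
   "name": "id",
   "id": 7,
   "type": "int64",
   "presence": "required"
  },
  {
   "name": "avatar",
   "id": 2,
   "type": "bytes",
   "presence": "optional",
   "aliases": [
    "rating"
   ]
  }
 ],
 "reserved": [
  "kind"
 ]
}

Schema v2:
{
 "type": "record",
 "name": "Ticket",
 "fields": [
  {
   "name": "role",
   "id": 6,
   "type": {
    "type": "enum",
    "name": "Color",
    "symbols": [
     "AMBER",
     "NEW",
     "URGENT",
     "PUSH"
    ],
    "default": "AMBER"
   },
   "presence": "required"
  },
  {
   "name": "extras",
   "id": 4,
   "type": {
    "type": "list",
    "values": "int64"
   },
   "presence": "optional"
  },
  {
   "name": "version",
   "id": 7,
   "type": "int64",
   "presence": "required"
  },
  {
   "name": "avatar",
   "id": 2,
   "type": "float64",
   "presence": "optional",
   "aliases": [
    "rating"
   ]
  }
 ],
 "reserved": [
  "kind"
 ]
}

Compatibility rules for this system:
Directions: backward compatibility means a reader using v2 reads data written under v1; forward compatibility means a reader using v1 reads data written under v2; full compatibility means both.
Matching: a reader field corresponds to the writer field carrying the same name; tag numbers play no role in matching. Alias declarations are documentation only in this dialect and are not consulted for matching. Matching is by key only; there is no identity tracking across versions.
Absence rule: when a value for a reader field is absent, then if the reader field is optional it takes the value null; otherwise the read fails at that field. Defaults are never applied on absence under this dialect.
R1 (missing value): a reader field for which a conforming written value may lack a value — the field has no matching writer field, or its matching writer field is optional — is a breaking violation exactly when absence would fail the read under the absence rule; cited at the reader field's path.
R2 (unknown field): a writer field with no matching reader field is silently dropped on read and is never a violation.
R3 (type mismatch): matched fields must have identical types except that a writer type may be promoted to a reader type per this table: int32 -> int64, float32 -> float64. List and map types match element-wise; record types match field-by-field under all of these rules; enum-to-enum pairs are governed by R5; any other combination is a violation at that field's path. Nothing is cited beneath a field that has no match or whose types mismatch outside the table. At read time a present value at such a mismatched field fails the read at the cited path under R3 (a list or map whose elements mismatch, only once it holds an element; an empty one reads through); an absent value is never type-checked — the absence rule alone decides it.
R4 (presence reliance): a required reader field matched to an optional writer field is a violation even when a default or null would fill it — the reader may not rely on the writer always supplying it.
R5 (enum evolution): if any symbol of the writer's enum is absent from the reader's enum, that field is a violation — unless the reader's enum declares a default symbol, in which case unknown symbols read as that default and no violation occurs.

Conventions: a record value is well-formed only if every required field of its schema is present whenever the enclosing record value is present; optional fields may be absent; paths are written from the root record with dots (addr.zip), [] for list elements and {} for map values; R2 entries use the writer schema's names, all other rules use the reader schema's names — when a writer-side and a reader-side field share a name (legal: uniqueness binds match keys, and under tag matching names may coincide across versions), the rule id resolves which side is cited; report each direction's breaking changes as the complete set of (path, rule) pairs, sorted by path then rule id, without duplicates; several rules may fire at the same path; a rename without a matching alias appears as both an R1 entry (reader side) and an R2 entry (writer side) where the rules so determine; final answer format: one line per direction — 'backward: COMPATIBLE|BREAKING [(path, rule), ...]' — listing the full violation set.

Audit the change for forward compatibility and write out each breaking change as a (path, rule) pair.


forward: BREAKING [(avatar, R3), (id, R1)]

in Ticket below, arrows point writer -> reader
forward for Ticket (reader v1, writer v2):
  writer required, Color -> Color: reader role maps from writer role
  writer optional, list<int64> -> list<int64>: reader extras maps from writer extras
  id has no writer counterpart
  writer optional, float64 -> bytes: reader avatar maps from writer avatar
  leftover writer field: version
  violation R3 at avatar
  violation R1 at id
  => forward verdict for Ticket: BREAKING, 2 violation(s)


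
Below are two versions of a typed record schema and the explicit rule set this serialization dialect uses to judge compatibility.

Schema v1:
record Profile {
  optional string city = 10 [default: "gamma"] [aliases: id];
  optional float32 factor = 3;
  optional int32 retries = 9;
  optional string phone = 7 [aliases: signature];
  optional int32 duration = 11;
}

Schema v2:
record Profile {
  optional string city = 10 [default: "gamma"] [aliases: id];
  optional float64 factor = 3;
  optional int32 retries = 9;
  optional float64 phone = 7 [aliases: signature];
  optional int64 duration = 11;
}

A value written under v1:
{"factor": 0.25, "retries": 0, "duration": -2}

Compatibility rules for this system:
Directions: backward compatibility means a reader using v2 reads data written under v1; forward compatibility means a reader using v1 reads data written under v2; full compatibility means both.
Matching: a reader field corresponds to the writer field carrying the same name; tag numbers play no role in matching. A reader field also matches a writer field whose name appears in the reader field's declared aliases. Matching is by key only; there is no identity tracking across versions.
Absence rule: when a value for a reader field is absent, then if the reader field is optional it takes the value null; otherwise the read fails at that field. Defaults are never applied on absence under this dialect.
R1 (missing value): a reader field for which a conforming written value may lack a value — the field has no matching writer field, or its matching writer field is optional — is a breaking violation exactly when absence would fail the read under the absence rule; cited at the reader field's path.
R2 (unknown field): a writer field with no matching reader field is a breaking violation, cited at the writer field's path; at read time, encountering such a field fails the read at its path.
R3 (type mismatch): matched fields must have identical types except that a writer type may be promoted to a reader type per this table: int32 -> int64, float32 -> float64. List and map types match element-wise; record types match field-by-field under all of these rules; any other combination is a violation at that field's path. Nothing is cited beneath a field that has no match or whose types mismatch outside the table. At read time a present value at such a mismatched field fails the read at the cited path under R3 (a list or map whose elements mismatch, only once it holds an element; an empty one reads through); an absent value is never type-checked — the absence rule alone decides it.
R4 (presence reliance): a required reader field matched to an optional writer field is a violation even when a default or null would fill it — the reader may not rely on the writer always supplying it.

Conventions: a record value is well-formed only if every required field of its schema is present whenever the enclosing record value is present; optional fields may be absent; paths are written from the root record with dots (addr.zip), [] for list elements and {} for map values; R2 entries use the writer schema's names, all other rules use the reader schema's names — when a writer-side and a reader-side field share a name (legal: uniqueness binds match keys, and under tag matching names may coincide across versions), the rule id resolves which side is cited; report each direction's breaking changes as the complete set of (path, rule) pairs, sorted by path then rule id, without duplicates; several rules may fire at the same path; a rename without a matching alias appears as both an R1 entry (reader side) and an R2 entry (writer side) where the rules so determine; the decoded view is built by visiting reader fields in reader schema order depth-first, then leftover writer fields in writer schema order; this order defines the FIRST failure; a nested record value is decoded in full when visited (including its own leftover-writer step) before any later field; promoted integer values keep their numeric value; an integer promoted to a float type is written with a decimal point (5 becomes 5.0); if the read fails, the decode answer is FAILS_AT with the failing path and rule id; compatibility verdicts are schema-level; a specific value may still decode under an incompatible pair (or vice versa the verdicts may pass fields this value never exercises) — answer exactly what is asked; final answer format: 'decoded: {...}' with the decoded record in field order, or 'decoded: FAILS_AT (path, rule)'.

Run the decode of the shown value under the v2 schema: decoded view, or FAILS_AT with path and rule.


decoded: {"city": null, "factor": 0.25, "retries": 0, "phone": null, "duration": -2}

arrows below run writer -> reader for Profile
decode walk for Profile under reader schema v2:
  city := null (absent, optional -> null)
  factor := 0.25 (float32 -> float64)
  retries := 0
  phone := null (absent, optional -> null)
  duration := -2 (int32 -> int64)
  => decoded: {"city": null, "factor": 0.25, "retries": 0, "phone": null, "duration": -2}
remaining Profile differences; none change what is asked:
  field duration in record Profile: type int32 changed to int64 -> shifts the Profile verdicts, not this decode
  field phone in record Profile: type string changed to float64 -> shifts the Profile verdicts, not this decode
  field factor in record Profile: type float32 changed to float64 -> shifts the Profile verdicts, not this decode


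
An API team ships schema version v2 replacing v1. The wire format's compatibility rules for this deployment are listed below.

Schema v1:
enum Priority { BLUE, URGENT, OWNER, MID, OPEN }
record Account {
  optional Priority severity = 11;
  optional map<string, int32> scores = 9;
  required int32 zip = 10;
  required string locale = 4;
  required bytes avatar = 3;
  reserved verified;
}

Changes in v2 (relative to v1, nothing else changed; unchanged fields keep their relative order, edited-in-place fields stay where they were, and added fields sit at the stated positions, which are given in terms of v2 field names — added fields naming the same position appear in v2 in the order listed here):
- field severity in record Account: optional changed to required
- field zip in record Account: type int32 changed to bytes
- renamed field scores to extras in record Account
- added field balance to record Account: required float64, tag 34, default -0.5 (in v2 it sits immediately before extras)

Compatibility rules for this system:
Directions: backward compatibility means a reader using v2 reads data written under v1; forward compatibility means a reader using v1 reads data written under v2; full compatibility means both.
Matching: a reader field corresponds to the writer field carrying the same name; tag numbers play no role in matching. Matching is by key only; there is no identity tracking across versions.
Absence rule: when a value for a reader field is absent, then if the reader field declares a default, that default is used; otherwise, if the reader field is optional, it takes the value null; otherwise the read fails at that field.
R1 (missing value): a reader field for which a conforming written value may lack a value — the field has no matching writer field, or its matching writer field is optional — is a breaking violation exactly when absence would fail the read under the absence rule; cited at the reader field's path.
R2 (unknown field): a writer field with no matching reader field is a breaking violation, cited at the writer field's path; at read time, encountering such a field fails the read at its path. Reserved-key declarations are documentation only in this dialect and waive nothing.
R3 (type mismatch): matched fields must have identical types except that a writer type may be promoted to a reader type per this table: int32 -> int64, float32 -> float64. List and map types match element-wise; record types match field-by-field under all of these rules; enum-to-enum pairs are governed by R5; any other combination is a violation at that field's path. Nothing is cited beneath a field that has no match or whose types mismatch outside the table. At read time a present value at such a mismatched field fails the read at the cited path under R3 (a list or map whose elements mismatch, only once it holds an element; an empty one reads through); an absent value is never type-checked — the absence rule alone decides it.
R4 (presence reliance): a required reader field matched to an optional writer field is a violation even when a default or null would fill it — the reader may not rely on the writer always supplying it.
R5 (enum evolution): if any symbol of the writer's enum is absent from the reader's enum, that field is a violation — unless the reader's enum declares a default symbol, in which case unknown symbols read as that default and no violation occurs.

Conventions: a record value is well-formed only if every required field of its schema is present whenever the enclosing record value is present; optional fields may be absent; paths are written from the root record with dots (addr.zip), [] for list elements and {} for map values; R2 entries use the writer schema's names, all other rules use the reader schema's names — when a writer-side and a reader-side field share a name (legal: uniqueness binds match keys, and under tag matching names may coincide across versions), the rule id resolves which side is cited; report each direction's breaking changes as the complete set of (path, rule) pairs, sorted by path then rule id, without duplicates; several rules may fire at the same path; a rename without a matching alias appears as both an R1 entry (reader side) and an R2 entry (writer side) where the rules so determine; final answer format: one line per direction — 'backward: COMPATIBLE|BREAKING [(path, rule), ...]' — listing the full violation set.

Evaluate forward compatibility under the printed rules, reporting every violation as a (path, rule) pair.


the writer's type comes first in each Account pair
forward analysis of Account with v1 as reader and v2 as writer:
  writer required, Priority -> Priority: reader severity maps from writer severity
  scores: no writer match
  writer required, bytes -> int32: reader zip maps from writer zip
  writer required, string -> string: reader locale maps from writer locale
  writer required, bytes -> bytes: reader avatar maps from writer avatar
  writer balance: unknown to reader
  writer extras: unknown to reader
  violation R2 at balance
  violation R2 at extras
  violation R3 at zip
  => forward: BREAKING (3)
the rest of the Account diff is inert for this question:
  field severity in record Account: optional changed to required -> affects backward compatibility only, which is not asked

forward: BREAKING [(balance, R2), (extras, R2), (zip, R3)]


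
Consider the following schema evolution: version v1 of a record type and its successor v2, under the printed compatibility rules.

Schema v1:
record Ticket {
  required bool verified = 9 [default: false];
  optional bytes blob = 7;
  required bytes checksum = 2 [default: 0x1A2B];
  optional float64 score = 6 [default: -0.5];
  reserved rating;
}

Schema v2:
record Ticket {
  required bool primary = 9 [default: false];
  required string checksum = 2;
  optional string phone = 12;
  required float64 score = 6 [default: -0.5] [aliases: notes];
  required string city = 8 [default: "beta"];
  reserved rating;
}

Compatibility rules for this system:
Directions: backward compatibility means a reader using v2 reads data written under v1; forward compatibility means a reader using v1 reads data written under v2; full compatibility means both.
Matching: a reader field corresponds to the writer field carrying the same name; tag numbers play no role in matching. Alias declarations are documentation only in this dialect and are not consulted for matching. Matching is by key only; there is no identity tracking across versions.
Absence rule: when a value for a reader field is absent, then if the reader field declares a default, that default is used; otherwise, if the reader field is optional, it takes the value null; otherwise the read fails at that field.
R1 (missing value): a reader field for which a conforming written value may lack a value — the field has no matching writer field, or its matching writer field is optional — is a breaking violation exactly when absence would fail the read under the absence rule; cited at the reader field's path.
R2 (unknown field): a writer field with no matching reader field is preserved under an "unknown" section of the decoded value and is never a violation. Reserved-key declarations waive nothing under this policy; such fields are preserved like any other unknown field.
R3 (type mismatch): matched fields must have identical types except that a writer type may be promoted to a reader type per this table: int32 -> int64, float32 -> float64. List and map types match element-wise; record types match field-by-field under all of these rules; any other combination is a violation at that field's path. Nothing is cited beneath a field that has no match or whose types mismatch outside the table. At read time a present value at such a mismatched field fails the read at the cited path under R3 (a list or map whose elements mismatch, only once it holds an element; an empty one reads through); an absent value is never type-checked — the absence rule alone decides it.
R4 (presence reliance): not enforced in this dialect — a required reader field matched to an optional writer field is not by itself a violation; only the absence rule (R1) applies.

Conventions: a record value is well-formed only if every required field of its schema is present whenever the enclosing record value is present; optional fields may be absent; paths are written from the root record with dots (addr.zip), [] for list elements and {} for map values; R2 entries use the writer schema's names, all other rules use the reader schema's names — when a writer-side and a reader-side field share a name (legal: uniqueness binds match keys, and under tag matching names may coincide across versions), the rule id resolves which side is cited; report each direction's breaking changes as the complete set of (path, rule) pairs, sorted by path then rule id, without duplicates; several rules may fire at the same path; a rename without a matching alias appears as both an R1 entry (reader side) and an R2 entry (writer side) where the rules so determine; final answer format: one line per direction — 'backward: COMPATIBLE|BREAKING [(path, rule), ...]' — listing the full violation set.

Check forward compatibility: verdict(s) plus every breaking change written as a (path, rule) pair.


arrows below run writer -> reader for Ticket
forward on Ticket — v1 reading data written by v2:
  verified: no writer match
  blob: no writer match
  checksum: paired with writer checksum (string -> bytes; writer required)
  score: paired with writer score (float64 -> float64; writer required)
  writer field primary has no reader counterpart
  writer field phone has no reader counterpart
  writer field city has no reader counterpart
  breaking: (checksum, R3)
  => 1 violation(s): forward is BREAKING for Ticket
the rest of the Ticket diff is inert for this question:
  renamed field verified to primary in record Ticket -> fires no rule on Ticket, leaving the asked answer as it is
  field score in record Ticket: optional changed to required -> fires no rule on Ticket, leaving the asked answer as it is
  removed field blob from record Ticket -> fires no rule on Ticket, leaving the asked answer as it is
  added field phone to record Ticket: optional string, tag 12 (in v2 it sits immediately before score) -> fires no rule on Ticket, leaving the asked answer as it is
  added field city to record Ticket: required string, tag 8, default "beta" (in v2 it sits last) -> fires no rule on Ticket, leaving the asked answer as it is

forward: BREAKING [(checksum, R3)]


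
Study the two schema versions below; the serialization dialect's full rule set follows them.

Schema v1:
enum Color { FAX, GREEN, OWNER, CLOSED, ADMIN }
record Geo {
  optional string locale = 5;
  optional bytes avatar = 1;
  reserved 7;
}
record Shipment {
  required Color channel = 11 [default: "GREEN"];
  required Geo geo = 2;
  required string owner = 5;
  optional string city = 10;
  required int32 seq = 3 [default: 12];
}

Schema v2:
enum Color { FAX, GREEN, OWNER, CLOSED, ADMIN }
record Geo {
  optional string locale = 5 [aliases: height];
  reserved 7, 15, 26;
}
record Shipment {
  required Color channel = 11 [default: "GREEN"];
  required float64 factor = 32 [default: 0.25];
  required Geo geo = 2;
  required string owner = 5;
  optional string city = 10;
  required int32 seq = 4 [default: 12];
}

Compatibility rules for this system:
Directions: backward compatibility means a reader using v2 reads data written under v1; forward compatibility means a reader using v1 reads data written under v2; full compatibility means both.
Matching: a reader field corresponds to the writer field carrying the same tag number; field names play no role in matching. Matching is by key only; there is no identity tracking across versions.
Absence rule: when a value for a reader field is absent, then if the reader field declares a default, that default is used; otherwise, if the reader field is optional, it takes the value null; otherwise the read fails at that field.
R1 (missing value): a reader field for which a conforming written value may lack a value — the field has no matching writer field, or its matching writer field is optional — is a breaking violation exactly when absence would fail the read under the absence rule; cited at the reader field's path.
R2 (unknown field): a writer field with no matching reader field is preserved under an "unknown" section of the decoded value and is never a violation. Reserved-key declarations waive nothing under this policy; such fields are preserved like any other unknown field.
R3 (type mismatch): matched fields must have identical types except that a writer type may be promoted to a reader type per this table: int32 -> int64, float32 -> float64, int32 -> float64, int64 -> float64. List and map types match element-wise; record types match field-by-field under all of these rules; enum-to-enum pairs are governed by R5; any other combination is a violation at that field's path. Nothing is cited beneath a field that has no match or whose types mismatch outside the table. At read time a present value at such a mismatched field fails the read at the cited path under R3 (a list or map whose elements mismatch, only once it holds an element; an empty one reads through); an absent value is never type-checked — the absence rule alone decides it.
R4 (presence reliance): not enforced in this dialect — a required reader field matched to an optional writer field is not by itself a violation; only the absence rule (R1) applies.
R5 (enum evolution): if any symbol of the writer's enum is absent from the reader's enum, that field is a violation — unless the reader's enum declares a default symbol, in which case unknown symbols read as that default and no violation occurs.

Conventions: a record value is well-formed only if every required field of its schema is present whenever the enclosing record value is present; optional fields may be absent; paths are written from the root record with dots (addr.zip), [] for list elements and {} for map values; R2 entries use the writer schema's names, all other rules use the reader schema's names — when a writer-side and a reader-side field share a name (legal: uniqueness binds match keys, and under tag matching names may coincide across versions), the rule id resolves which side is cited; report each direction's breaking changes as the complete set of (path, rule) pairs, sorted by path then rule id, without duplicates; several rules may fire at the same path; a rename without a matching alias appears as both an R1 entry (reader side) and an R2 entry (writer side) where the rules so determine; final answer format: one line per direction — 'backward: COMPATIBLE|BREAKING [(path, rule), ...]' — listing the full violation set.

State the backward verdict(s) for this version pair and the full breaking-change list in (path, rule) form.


backward: COMPATIBLE []

each type pair in Shipment: writer, then reader
backward pass over Shipment, reader schema v2, writer schema v1:
  channel: paired with writer channel (Color -> Color; writer required)
  no writer field matches reader factor
  geo: paired with writer geo (Geo -> Geo; writer required)
  owner: paired with writer owner (string -> string; writer required)
  city: paired with writer city (string -> string; writer optional)
  no writer field matches reader seq
  writer seq: unknown to reader
  geo.locale: paired with writer geo.locale (string -> string; writer optional)
  writer geo.avatar: unknown to reader
  => backward verdict for Shipment: COMPATIBLE, no violations
diffs on Shipment not affecting the asked answer:
  removed field avatar from record Geo -> fires no rule on Shipment, leaving the asked answer as it is
  added field factor to record Shipment: required float64, tag 32, default 0.25 (in v2 it sits immediately before geo) -> fires no rule on Shipment, leaving the asked answer as it is
  field seq in record Shipment: tag 3 changed to 4 -> fires no rule on Shipment, leaving the asked answer as it is


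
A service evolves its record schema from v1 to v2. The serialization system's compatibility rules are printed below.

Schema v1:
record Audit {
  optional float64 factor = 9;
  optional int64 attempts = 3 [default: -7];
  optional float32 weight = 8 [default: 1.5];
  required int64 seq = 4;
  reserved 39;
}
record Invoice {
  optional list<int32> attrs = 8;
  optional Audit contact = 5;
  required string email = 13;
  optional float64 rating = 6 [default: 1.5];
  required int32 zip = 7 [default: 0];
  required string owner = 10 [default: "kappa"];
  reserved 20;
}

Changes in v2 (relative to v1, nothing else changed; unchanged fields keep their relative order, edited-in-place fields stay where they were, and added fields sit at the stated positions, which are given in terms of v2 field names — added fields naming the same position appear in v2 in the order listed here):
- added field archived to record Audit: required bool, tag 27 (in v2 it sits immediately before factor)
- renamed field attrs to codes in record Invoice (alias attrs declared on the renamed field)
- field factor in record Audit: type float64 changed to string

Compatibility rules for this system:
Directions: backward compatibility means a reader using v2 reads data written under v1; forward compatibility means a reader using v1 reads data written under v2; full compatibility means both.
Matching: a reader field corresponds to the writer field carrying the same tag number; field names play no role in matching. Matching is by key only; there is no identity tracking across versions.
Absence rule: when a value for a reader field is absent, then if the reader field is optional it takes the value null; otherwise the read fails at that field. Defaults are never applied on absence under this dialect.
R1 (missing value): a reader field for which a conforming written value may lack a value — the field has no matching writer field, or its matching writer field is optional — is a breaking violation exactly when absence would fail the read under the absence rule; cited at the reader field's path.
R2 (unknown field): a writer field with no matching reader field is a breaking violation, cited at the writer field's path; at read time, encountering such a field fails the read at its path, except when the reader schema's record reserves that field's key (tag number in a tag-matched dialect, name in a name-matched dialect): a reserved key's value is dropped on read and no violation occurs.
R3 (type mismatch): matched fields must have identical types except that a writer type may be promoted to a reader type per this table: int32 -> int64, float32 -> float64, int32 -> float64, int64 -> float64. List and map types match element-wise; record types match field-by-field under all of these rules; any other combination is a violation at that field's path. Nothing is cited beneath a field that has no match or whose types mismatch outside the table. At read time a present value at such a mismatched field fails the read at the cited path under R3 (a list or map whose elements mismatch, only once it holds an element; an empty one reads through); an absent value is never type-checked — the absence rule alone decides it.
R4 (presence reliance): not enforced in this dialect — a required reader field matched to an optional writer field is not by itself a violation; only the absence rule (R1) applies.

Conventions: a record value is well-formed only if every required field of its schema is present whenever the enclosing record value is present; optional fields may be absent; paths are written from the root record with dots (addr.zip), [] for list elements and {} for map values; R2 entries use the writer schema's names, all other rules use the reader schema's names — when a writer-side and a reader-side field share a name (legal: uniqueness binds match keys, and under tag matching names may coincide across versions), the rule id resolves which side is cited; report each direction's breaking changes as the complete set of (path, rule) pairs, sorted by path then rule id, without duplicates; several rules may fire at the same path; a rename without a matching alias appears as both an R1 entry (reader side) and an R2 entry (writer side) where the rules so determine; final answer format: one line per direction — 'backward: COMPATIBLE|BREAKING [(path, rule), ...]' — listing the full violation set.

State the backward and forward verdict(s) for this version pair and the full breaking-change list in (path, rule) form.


backward: BREAKING [(contact.archived, R1), (contact.factor, R3)]; forward: BREAKING [(contact.archived, R2), (contact.factor, R3)]

in Invoice below, arrows point writer -> reader
backward analysis of Invoice with v2 as reader and v1 as writer:
  list<int32> -> list<int32>, writer optional: codes aligns to attrs
  Audit -> Audit, writer optional: contact aligns to contact
  string -> string, writer required: email aligns to email
  float64 -> float64, writer optional: rating aligns to rating
  int32 -> int32, writer required: zip aligns to zip
  string -> string, writer required: owner aligns to owner
  contact.archived: no writer-side match
  float64 -> string, writer optional: contact.factor aligns to contact.factor
  int64 -> int64, writer optional: contact.attempts aligns to contact.attempts
  float32 -> float32, writer optional: contact.weight aligns to contact.weight
  int64 -> int64, writer required: contact.seq aligns to contact.seq
  rule R1 violated at contact.archived
  rule R3 violated at contact.factor
  backward on Invoice therefore BREAKING (2)
forward analysis of Invoice with v1 as reader and v2 as writer:
  list<int32> -> list<int32>, writer optional: attrs aligns to codes
  Audit -> Audit, writer optional: contact aligns to contact
  string -> string, writer required: email aligns to email
  float64 -> float64, writer optional: rating aligns to rating
  int32 -> int32, writer required: zip aligns to zip
  string -> string, writer required: owner aligns to owner
  string -> float64, writer optional: contact.factor aligns to contact.factor
  int64 -> int64, writer optional: contact.attempts aligns to contact.attempts
  float32 -> float32, writer optional: contact.weight aligns to contact.weight
  int64 -> int64, writer required: contact.seq aligns to contact.seq
  contact.archived (writer side), unknown to reader
  rule R2 violated at contact.archived
  rule R3 violated at contact.factor
  forward on Invoice therefore BREAKING (2)
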